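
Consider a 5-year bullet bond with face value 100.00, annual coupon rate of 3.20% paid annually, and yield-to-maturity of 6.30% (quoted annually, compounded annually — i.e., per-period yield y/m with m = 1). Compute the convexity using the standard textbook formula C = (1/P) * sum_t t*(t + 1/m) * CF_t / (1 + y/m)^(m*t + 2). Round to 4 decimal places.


Answer: Convexity = 24.2591

Derivation:
Coupon per period c = face * coupon_rate / m = 3.200000
Periods per year m = 1; per-period yield y/m = 0.063000
Number of cashflows N = 5
Cashflows (t years, CF_t, discount factor 1/(1+y/m)^(m*t), PV):
  t = 1.0000: CF_t = 3.200000, DF = 0.940734, PV = 3.010348
  t = 2.0000: CF_t = 3.200000, DF = 0.884980, PV = 2.831936
  t = 3.0000: CF_t = 3.200000, DF = 0.832531, PV = 2.664098
  t = 4.0000: CF_t = 3.200000, DF = 0.783190, PV = 2.506207
  t = 5.0000: CF_t = 103.200000, DF = 0.736773, PV = 76.034969
Price P = sum_t PV_t = 87.047558
Convexity numerator sum_t t*(t + 1/m) * CF_t / (1+y/m)^(m*t + 2):
  t = 1.0000: term = 5.328196
  t = 2.0000: term = 15.037241
  t = 3.0000: term = 28.292082
  t = 4.0000: term = 44.358861
  t = 5.0000: term = 2018.682882
Convexity = (1/P) * sum = 2111.699262 / 87.047558 = 24.259144


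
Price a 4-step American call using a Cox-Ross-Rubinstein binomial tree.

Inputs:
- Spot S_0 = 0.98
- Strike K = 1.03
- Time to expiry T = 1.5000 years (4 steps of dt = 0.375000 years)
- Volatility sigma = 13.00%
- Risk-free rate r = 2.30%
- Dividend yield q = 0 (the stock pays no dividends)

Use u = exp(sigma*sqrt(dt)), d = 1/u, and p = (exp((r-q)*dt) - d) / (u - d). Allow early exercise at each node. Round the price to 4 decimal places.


Answer: Price = V(0,0) = 0.0577

Derivation:
dt = T/N = 0.375000
u = exp(sigma*sqrt(dt)) = 1.082863; d = 1/u = 0.923478
p = (exp((r-q)*dt) - d) / (u - d) = 0.534457
Discount per step: exp(-r*dt) = 0.991412
Stock lattice S(k, i) with i counting down-moves:
  k=0: S(0,0) = 0.9800
  k=1: S(1,0) = 1.0612; S(1,1) = 0.9050
  k=2: S(2,0) = 1.1491; S(2,1) = 0.9800; S(2,2) = 0.8358
  k=3: S(3,0) = 1.2444; S(3,1) = 1.0612; S(3,2) = 0.9050; S(3,3) = 0.7718
  k=4: S(4,0) = 1.3475; S(4,1) = 1.1491; S(4,2) = 0.9800; S(4,3) = 0.8358; S(4,4) = 0.7127
Terminal payoffs V(N, i) = max(S_T - K, 0):
  V(4,0) = 0.317473; V(4,1) = 0.119140; V(4,2) = 0.000000; V(4,3) = 0.000000; V(4,4) = 0.000000
Backward induction: V(k, i) = exp(-r*dt) * [p * V(k+1, i) + (1-p) * V(k+1, i+1)]; then take max(V_cont, immediate exercise) for American.
  V(3,0) = exp(-r*dt) * [p*0.317473 + (1-p)*0.119140] = 0.223207; exercise = 0.214361; V(3,0) = max -> 0.223207
  V(3,1) = exp(-r*dt) * [p*0.119140 + (1-p)*0.000000] = 0.063129; exercise = 0.031206; V(3,1) = max -> 0.063129
  V(3,2) = exp(-r*dt) * [p*0.000000 + (1-p)*0.000000] = 0.000000; exercise = 0.000000; V(3,2) = max -> 0.000000
  V(3,3) = exp(-r*dt) * [p*0.000000 + (1-p)*0.000000] = 0.000000; exercise = 0.000000; V(3,3) = max -> 0.000000
  V(2,0) = exp(-r*dt) * [p*0.223207 + (1-p)*0.063129] = 0.147407; exercise = 0.119140; V(2,0) = max -> 0.147407
  V(2,1) = exp(-r*dt) * [p*0.063129 + (1-p)*0.000000] = 0.033450; exercise = 0.000000; V(2,1) = max -> 0.033450
  V(2,2) = exp(-r*dt) * [p*0.000000 + (1-p)*0.000000] = 0.000000; exercise = 0.000000; V(2,2) = max -> 0.000000
  V(1,0) = exp(-r*dt) * [p*0.147407 + (1-p)*0.033450] = 0.093544; exercise = 0.031206; V(1,0) = max -> 0.093544
  V(1,1) = exp(-r*dt) * [p*0.033450 + (1-p)*0.000000] = 0.017724; exercise = 0.000000; V(1,1) = max -> 0.017724
  V(0,0) = exp(-r*dt) * [p*0.093544 + (1-p)*0.017724] = 0.057746; exercise = 0.000000; V(0,0) = max -> 0.057746


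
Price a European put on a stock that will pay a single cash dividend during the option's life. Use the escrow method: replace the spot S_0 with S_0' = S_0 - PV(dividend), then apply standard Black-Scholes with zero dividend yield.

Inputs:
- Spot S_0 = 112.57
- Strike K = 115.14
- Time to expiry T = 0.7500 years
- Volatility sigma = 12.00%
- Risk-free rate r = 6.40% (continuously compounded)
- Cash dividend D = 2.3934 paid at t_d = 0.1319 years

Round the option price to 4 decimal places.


PV(D) = D * exp(-r * t_d) = 2.3934 * 0.99159393 = 2.37328091
S_0' = S_0 - PV(D) = 112.5700 - 2.37328091 = 110.19671909
d1 = (ln(S_0'/K) + (r + sigma^2/2)*T) / (sigma*sqrt(T)) = 0.09159031
d2 = d1 - sigma*sqrt(T) = -0.01233273
exp(-rT) = 0.95313379
N(-d1) = 0.46351177; N(-d2) = 0.50491992
P = K * exp(-rT) * N(-d2) - S_0' * N(-d1) = 115.1400 * 0.95313379 * 0.50491992 - 110.19671909 * 0.46351177 = 4.3344

Answer: Price = 4.3344


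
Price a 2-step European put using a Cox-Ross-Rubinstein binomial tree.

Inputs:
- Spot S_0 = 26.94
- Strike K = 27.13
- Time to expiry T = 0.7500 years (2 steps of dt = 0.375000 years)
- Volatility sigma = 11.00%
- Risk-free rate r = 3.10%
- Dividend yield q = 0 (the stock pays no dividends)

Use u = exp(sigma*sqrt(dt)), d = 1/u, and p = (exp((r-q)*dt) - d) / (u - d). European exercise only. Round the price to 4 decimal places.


dt = T/N = 0.375000
u = exp(sigma*sqrt(dt)) = 1.069682; d = 1/u = 0.934858
p = (exp((r-q)*dt) - d) / (u - d) = 0.569893
Discount per step: exp(-r*dt) = 0.988442
Stock lattice S(k, i) with i counting down-moves:
  k=0: S(0,0) = 26.9400
  k=1: S(1,0) = 28.8172; S(1,1) = 25.1851
  k=2: S(2,0) = 30.8252; S(2,1) = 26.9400; S(2,2) = 23.5445
Terminal payoffs V(N, i) = max(K - S_T, 0):
  V(2,0) = 0.000000; V(2,1) = 0.190000; V(2,2) = 3.585547
Backward induction: V(k, i) = exp(-r*dt) * [p * V(k+1, i) + (1-p) * V(k+1, i+1)].
  V(1,0) = exp(-r*dt) * [p*0.000000 + (1-p)*0.190000] = 0.080776
  V(1,1) = exp(-r*dt) * [p*0.190000 + (1-p)*3.585547] = 1.631374
  V(0,0) = exp(-r*dt) * [p*0.080776 + (1-p)*1.631374] = 0.739057

Answer: Price = V(0,0) = 0.7391


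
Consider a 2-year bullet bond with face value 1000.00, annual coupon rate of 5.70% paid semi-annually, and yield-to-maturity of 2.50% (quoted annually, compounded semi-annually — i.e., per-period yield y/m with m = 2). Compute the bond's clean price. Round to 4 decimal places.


Coupon per period c = face * coupon_rate / m = 28.500000
Periods per year m = 2; per-period yield y/m = 0.012500
Number of cashflows N = 4
Cashflows (t years, CF_t, discount factor 1/(1+y/m)^(m*t), PV):
  t = 0.5000: CF_t = 28.500000, DF = 0.987654, PV = 28.148148
  t = 1.0000: CF_t = 28.500000, DF = 0.975461, PV = 27.800640
  t = 1.5000: CF_t = 28.500000, DF = 0.963418, PV = 27.457422
  t = 2.0000: CF_t = 1028.500000, DF = 0.951524, PV = 978.642717
Price P = sum_t PV_t = 1062.048928

Answer: Price = 1062.0489


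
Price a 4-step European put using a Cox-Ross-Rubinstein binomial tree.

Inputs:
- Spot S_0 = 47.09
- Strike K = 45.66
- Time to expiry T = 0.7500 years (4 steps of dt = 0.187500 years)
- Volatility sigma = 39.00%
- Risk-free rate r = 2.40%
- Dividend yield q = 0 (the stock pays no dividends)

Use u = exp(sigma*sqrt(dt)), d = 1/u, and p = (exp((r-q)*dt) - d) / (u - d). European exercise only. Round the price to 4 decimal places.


dt = T/N = 0.187500
u = exp(sigma*sqrt(dt)) = 1.183972; d = 1/u = 0.844615
p = (exp((r-q)*dt) - d) / (u - d) = 0.471172
Discount per step: exp(-r*dt) = 0.995510
Stock lattice S(k, i) with i counting down-moves:
  k=0: S(0,0) = 47.0900
  k=1: S(1,0) = 55.7532; S(1,1) = 39.7729
  k=2: S(2,0) = 66.0103; S(2,1) = 47.0900; S(2,2) = 33.5928
  k=3: S(3,0) = 78.1543; S(3,1) = 55.7532; S(3,2) = 39.7729; S(3,3) = 28.3729
  k=4: S(4,0) = 92.5326; S(4,1) = 66.0103; S(4,2) = 47.0900; S(4,3) = 33.5928; S(4,4) = 23.9642
Terminal payoffs V(N, i) = max(K - S_T, 0):
  V(4,0) = 0.000000; V(4,1) = 0.000000; V(4,2) = 0.000000; V(4,3) = 12.067234; V(4,4) = 21.695805
Backward induction: V(k, i) = exp(-r*dt) * [p * V(k+1, i) + (1-p) * V(k+1, i+1)].
  V(3,0) = exp(-r*dt) * [p*0.000000 + (1-p)*0.000000] = 0.000000
  V(3,1) = exp(-r*dt) * [p*0.000000 + (1-p)*0.000000] = 0.000000
  V(3,2) = exp(-r*dt) * [p*0.000000 + (1-p)*12.067234] = 6.352844
  V(3,3) = exp(-r*dt) * [p*12.067234 + (1-p)*21.695805] = 17.082054
  V(2,0) = exp(-r*dt) * [p*0.000000 + (1-p)*0.000000] = 0.000000
  V(2,1) = exp(-r*dt) * [p*0.000000 + (1-p)*6.352844] = 3.344481
  V(2,2) = exp(-r*dt) * [p*6.352844 + (1-p)*17.082054] = 11.972757
  V(1,0) = exp(-r*dt) * [p*0.000000 + (1-p)*3.344481] = 1.760716
  V(1,1) = exp(-r*dt) * [p*3.344481 + (1-p)*11.972757] = 7.871855
  V(0,0) = exp(-r*dt) * [p*1.760716 + (1-p)*7.871855] = 4.970045

Answer: Price = V(0,0) = 4.9700


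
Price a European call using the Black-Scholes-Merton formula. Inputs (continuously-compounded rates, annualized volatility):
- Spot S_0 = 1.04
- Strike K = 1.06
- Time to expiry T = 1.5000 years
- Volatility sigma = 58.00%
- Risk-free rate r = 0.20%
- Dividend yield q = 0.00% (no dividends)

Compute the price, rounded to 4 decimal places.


Answer: Price = 0.2826

Derivation:
d1 = (ln(S/K) + (r - q + 0.5*sigma^2) * T) / (sigma * sqrt(T)) = 0.33258412
d2 = d1 - sigma * sqrt(T) = -0.37776790
exp(-rT) = 0.99700450; exp(-qT) = 1.00000000
C = S_0 * exp(-qT) * N(d1) - K * exp(-rT) * N(d2)
N(d1) = 0.63027588; N(d2) = 0.35280151
C = 1.0400 * 1.00000000 * 0.63027588 - 1.0600 * 0.99700450 * 0.35280151 = 0.2826


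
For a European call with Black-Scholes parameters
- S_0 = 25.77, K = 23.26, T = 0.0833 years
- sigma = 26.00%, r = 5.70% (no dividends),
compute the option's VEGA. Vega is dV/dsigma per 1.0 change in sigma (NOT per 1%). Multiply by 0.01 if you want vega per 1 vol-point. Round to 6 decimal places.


Answer: Vega = 1.012531

Derivation:
d1 = 1.4664012733; d2 = 1.3913607509
phi(d1) = 0.1361354572; exp(-qT) = 1.0000000000; exp(-rT) = 0.9952631544
Vega = S * exp(-qT) * phi(d1) * sqrt(T) = 25.7700 * 1.0000000000 * 0.1361354572 * 0.2886173938 = 1.012531


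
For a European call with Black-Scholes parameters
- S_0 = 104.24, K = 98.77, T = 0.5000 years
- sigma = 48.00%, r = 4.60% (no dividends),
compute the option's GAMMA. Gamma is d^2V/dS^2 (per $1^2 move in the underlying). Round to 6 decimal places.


Answer: Gamma = 0.010424

Derivation:
d1 = 0.3962803706; d2 = 0.0568691156
phi(d1) = 0.3688159281; exp(-qT) = 1.0000000000; exp(-rT) = 0.9772624838
Gamma = exp(-qT) * phi(d1) / (S * sigma * sqrt(T)) = 1.0000000000 * 0.3688159281 / (104.2400 * 0.4800 * 0.7071067812) = 0.010424


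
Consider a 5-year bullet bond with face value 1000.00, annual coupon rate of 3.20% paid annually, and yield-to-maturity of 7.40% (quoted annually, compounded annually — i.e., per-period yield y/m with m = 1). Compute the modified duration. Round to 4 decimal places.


Answer: Modified duration = 4.3434

Derivation:
Coupon per period c = face * coupon_rate / m = 32.000000
Periods per year m = 1; per-period yield y/m = 0.074000
Number of cashflows N = 5
Cashflows (t years, CF_t, discount factor 1/(1+y/m)^(m*t), PV):
  t = 1.0000: CF_t = 32.000000, DF = 0.931099, PV = 29.795158
  t = 2.0000: CF_t = 32.000000, DF = 0.866945, PV = 27.742233
  t = 3.0000: CF_t = 32.000000, DF = 0.807211, PV = 25.830757
  t = 4.0000: CF_t = 32.000000, DF = 0.751593, PV = 24.050984
  t = 5.0000: CF_t = 1032.000000, DF = 0.699808, PV = 722.201341
Price P = sum_t PV_t = 829.620473
First compute Macaulay numerator sum_t t * PV_t:
  t * PV_t at t = 1.0000: 29.795158
  t * PV_t at t = 2.0000: 55.484466
  t * PV_t at t = 3.0000: 77.492271
  t * PV_t at t = 4.0000: 96.203937
  t * PV_t at t = 5.0000: 3611.006705
Macaulay duration D = 3869.982537 / 829.620473 = 4.664763
Modified duration = D / (1 + y/m) = 4.664763 / (1 + 0.074000) = 4.343354


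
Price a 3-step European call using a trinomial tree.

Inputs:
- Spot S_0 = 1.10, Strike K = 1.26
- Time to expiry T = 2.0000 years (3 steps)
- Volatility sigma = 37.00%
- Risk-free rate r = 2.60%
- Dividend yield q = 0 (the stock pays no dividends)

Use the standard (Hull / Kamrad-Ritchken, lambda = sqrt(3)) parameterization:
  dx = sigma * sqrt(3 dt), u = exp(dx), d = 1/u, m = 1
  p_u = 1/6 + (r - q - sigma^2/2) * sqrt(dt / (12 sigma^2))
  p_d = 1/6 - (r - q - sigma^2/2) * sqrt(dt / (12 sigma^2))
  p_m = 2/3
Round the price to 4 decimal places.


dt = T/N = 0.666667; dx = sigma*sqrt(3*dt) = 0.523259
u = exp(dx) = 1.687518; d = 1/u = 0.592586
p_u = 0.139625, p_m = 0.666667, p_d = 0.193709
Discount per step: exp(-r*dt) = 0.982816
Stock lattice S(k, j) with j the centered position index:
  k=0: S(0,+0) = 1.1000
  k=1: S(1,-1) = 0.6518; S(1,+0) = 1.1000; S(1,+1) = 1.8563
  k=2: S(2,-2) = 0.3863; S(2,-1) = 0.6518; S(2,+0) = 1.1000; S(2,+1) = 1.8563; S(2,+2) = 3.1325
  k=3: S(3,-3) = 0.2289; S(3,-2) = 0.3863; S(3,-1) = 0.6518; S(3,+0) = 1.1000; S(3,+1) = 1.8563; S(3,+2) = 3.1325; S(3,+3) = 5.2861
Terminal payoffs V(N, j) = max(S_T - K, 0):
  V(3,-3) = 0.000000; V(3,-2) = 0.000000; V(3,-1) = 0.000000; V(3,+0) = 0.000000; V(3,+1) = 0.596270; V(3,+2) = 1.872490; V(3,+3) = 4.026134
Backward induction: V(k, j) = exp(-r*dt) * [p_u * V(k+1, j+1) + p_m * V(k+1, j) + p_d * V(k+1, j-1)]
  V(2,-2) = exp(-r*dt) * [p_u*0.000000 + p_m*0.000000 + p_d*0.000000] = 0.000000
  V(2,-1) = exp(-r*dt) * [p_u*0.000000 + p_m*0.000000 + p_d*0.000000] = 0.000000
  V(2,+0) = exp(-r*dt) * [p_u*0.596270 + p_m*0.000000 + p_d*0.000000] = 0.081823
  V(2,+1) = exp(-r*dt) * [p_u*1.872490 + p_m*0.596270 + p_d*0.000000] = 0.647636
  V(2,+2) = exp(-r*dt) * [p_u*4.026134 + p_m*1.872490 + p_d*0.596270] = 1.892881
  V(1,-1) = exp(-r*dt) * [p_u*0.081823 + p_m*0.000000 + p_d*0.000000] = 0.011228
  V(1,+0) = exp(-r*dt) * [p_u*0.647636 + p_m*0.081823 + p_d*0.000000] = 0.142484
  V(1,+1) = exp(-r*dt) * [p_u*1.892881 + p_m*0.647636 + p_d*0.081823] = 0.699666
  V(0,+0) = exp(-r*dt) * [p_u*0.699666 + p_m*0.142484 + p_d*0.011228] = 0.191506

Answer: Price = V(0,0) = 0.1915


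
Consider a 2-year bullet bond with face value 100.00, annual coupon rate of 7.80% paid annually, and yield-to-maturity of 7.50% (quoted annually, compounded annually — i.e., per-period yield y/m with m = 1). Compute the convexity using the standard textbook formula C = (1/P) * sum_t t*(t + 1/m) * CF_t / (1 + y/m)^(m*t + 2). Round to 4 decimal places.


Answer: Convexity = 4.9422

Derivation:
Coupon per period c = face * coupon_rate / m = 7.800000
Periods per year m = 1; per-period yield y/m = 0.075000
Number of cashflows N = 2
Cashflows (t years, CF_t, discount factor 1/(1+y/m)^(m*t), PV):
  t = 1.0000: CF_t = 7.800000, DF = 0.930233, PV = 7.255814
  t = 2.0000: CF_t = 107.800000, DF = 0.865333, PV = 93.282856
Price P = sum_t PV_t = 100.538670
Convexity numerator sum_t t*(t + 1/m) * CF_t / (1+y/m)^(m*t + 2):
  t = 1.0000: term = 12.557385
  t = 2.0000: term = 484.324183
Convexity = (1/P) * sum = 496.881568 / 100.538670 = 4.942194


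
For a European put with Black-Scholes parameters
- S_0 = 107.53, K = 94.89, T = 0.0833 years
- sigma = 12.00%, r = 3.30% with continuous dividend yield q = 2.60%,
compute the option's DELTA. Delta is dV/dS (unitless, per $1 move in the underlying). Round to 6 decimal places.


d1 = 3.6448026329; d2 = 3.6101685457
phi(d1) = 0.0005202341; exp(-qT) = 0.9978365437; exp(-rT) = 0.9972548748
N(-d1) = 0.0001337985
Delta = -exp(-qT) * N(-d1) = -0.9978365437 * 0.0001337985 = -0.000134

Answer: Delta = -0.000134


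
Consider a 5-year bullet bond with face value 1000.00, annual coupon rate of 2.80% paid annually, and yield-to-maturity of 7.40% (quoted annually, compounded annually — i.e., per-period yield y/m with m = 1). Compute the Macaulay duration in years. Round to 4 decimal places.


Coupon per period c = face * coupon_rate / m = 28.000000
Periods per year m = 1; per-period yield y/m = 0.074000
Number of cashflows N = 5
Cashflows (t years, CF_t, discount factor 1/(1+y/m)^(m*t), PV):
  t = 1.0000: CF_t = 28.000000, DF = 0.931099, PV = 26.070764
  t = 2.0000: CF_t = 28.000000, DF = 0.866945, PV = 24.274454
  t = 3.0000: CF_t = 28.000000, DF = 0.807211, PV = 22.601912
  t = 4.0000: CF_t = 28.000000, DF = 0.751593, PV = 21.044611
  t = 5.0000: CF_t = 1028.000000, DF = 0.699808, PV = 719.402111
Price P = sum_t PV_t = 813.393852
Macaulay numerator sum_t t * PV_t:
  t * PV_t at t = 1.0000: 26.070764
  t * PV_t at t = 2.0000: 48.548908
  t * PV_t at t = 3.0000: 67.805737
  t * PV_t at t = 4.0000: 84.178445
  t * PV_t at t = 5.0000: 3597.010555
Macaulay duration D = (sum_t t * PV_t) / P = 3823.614408 / 813.393852 = 4.700815

Answer: Macaulay duration = 4.7008 years


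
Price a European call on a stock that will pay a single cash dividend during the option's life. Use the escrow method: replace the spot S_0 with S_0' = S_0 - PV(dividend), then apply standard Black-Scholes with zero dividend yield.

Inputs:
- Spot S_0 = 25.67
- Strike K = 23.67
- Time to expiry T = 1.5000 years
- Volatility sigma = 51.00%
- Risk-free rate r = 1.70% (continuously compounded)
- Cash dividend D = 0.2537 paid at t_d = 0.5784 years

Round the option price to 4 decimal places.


Answer: Price = 7.1863

Derivation:
PV(D) = D * exp(-r * t_d) = 0.2537 * 0.99021538 = 0.25121764
S_0' = S_0 - PV(D) = 25.6700 - 0.25121764 = 25.41878236
d1 = (ln(S_0'/K) + (r + sigma^2/2)*T) / (sigma*sqrt(T)) = 0.46725208
d2 = d1 - sigma*sqrt(T) = -0.15736780
exp(-rT) = 0.97482238
N(d1) = 0.67984023; N(d2) = 0.43747749
C = S_0' * N(d1) - K * exp(-rT) * N(d2) = 25.41878236 * 0.67984023 - 23.6700 * 0.97482238 * 0.43747749 = 7.1863


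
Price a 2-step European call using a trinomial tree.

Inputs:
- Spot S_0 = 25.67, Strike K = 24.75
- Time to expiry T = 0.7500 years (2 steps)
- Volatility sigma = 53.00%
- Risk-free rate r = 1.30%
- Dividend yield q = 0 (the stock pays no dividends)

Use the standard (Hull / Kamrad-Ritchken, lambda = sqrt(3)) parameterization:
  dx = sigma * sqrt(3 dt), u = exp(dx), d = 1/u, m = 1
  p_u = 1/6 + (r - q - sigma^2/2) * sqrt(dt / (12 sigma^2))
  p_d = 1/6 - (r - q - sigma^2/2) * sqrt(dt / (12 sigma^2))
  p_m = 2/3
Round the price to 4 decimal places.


Answer: Price = V(0,0) = 4.6063

Derivation:
dt = T/N = 0.375000; dx = sigma*sqrt(3*dt) = 0.562150
u = exp(dx) = 1.754440; d = 1/u = 0.569982
p_u = 0.124157, p_m = 0.666667, p_d = 0.209176
Discount per step: exp(-r*dt) = 0.995137
Stock lattice S(k, j) with j the centered position index:
  k=0: S(0,+0) = 25.6700
  k=1: S(1,-1) = 14.6314; S(1,+0) = 25.6700; S(1,+1) = 45.0365
  k=2: S(2,-2) = 8.3397; S(2,-1) = 14.6314; S(2,+0) = 25.6700; S(2,+1) = 45.0365; S(2,+2) = 79.0138
Terminal payoffs V(N, j) = max(S_T - K, 0):
  V(2,-2) = 0.000000; V(2,-1) = 0.000000; V(2,+0) = 0.920000; V(2,+1) = 20.286483; V(2,+2) = 54.263820
Backward induction: V(k, j) = exp(-r*dt) * [p_u * V(k+1, j+1) + p_m * V(k+1, j) + p_d * V(k+1, j-1)]
  V(1,-1) = exp(-r*dt) * [p_u*0.920000 + p_m*0.000000 + p_d*0.000000] = 0.113669
  V(1,+0) = exp(-r*dt) * [p_u*20.286483 + p_m*0.920000 + p_d*0.000000] = 3.116808
  V(1,+1) = exp(-r*dt) * [p_u*54.263820 + p_m*20.286483 + p_d*0.920000] = 20.354520
  V(0,+0) = exp(-r*dt) * [p_u*20.354520 + p_m*3.116808 + p_d*0.113669] = 4.606292


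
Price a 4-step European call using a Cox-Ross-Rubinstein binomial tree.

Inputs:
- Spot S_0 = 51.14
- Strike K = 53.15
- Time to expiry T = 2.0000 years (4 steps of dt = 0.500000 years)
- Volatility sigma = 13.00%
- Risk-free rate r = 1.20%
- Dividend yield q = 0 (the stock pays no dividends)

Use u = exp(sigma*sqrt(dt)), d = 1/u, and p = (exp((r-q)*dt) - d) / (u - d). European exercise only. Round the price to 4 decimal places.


dt = T/N = 0.500000
u = exp(sigma*sqrt(dt)) = 1.096281; d = 1/u = 0.912175
p = (exp((r-q)*dt) - d) / (u - d) = 0.509723
Discount per step: exp(-r*dt) = 0.994018
Stock lattice S(k, i) with i counting down-moves:
  k=0: S(0,0) = 51.1400
  k=1: S(1,0) = 56.0638; S(1,1) = 46.6486
  k=2: S(2,0) = 61.4617; S(2,1) = 51.1400; S(2,2) = 42.5517
  k=3: S(3,0) = 67.3794; S(3,1) = 56.0638; S(3,2) = 46.6486; S(3,3) = 38.8146
  k=4: S(4,0) = 73.8667; S(4,1) = 61.4617; S(4,2) = 51.1400; S(4,3) = 42.5517; S(4,4) = 35.4057
Terminal payoffs V(N, i) = max(S_T - K, 0):
  V(4,0) = 20.716728; V(4,1) = 8.311732; V(4,2) = 0.000000; V(4,3) = 0.000000; V(4,4) = 0.000000
Backward induction: V(k, i) = exp(-r*dt) * [p * V(k+1, i) + (1-p) * V(k+1, i+1)].
  V(3,0) = exp(-r*dt) * [p*20.716728 + (1-p)*8.311732] = 14.547297
  V(3,1) = exp(-r*dt) * [p*8.311732 + (1-p)*0.000000] = 4.211336
  V(3,2) = exp(-r*dt) * [p*0.000000 + (1-p)*0.000000] = 0.000000
  V(3,3) = exp(-r*dt) * [p*0.000000 + (1-p)*0.000000] = 0.000000
  V(2,0) = exp(-r*dt) * [p*14.547297 + (1-p)*4.211336] = 9.423104
  V(2,1) = exp(-r*dt) * [p*4.211336 + (1-p)*0.000000] = 2.133774
  V(2,2) = exp(-r*dt) * [p*0.000000 + (1-p)*0.000000] = 0.000000
  V(1,0) = exp(-r*dt) * [p*9.423104 + (1-p)*2.133774] = 5.814322
  V(1,1) = exp(-r*dt) * [p*2.133774 + (1-p)*0.000000] = 1.081127
  V(0,0) = exp(-r*dt) * [p*5.814322 + (1-p)*1.081127] = 3.472845

Answer: Price = V(0,0) = 3.4728


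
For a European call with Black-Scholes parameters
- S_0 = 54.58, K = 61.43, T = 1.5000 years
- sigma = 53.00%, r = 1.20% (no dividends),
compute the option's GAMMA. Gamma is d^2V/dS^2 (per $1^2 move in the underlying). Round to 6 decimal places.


d1 = 0.1701458713; d2 = -0.4789689106
phi(d1) = 0.3932092595; exp(-qT) = 1.0000000000; exp(-rT) = 0.9821610324
Gamma = exp(-qT) * phi(d1) / (S * sigma * sqrt(T)) = 1.0000000000 * 0.3932092595 / (54.5800 * 0.5300 * 1.2247448714) = 0.011099

Answer: Gamma = 0.011099


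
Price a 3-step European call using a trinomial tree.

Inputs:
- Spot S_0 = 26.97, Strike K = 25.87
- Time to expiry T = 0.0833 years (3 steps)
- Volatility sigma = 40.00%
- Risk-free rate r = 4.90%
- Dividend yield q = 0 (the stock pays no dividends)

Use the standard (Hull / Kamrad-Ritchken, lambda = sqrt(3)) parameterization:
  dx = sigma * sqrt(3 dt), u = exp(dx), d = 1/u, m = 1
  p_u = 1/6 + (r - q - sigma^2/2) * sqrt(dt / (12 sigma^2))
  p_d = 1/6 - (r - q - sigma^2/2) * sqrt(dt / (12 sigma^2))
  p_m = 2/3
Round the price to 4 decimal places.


dt = T/N = 0.027767; dx = sigma*sqrt(3*dt) = 0.115447
u = exp(dx) = 1.122375; d = 1/u = 0.890968
p_u = 0.162939, p_m = 0.666667, p_d = 0.170395
Discount per step: exp(-r*dt) = 0.998640
Stock lattice S(k, j) with j the centered position index:
  k=0: S(0,+0) = 26.9700
  k=1: S(1,-1) = 24.0294; S(1,+0) = 26.9700; S(1,+1) = 30.2705
  k=2: S(2,-2) = 21.4094; S(2,-1) = 24.0294; S(2,+0) = 26.9700; S(2,+1) = 30.2705; S(2,+2) = 33.9748
  k=3: S(3,-3) = 19.0751; S(3,-2) = 21.4094; S(3,-1) = 24.0294; S(3,+0) = 26.9700; S(3,+1) = 30.2705; S(3,+2) = 33.9748; S(3,+3) = 38.1325
Terminal payoffs V(N, j) = max(S_T - K, 0):
  V(3,-3) = 0.000000; V(3,-2) = 0.000000; V(3,-1) = 0.000000; V(3,+0) = 1.100000; V(3,+1) = 4.400453; V(3,+2) = 8.104799; V(3,+3) = 12.262465
Backward induction: V(k, j) = exp(-r*dt) * [p_u * V(k+1, j+1) + p_m * V(k+1, j) + p_d * V(k+1, j-1)]
  V(2,-2) = exp(-r*dt) * [p_u*0.000000 + p_m*0.000000 + p_d*0.000000] = 0.000000
  V(2,-1) = exp(-r*dt) * [p_u*1.100000 + p_m*0.000000 + p_d*0.000000] = 0.178989
  V(2,+0) = exp(-r*dt) * [p_u*4.400453 + p_m*1.100000 + p_d*0.000000] = 1.448365
  V(2,+1) = exp(-r*dt) * [p_u*8.104799 + p_m*4.400453 + p_d*1.100000] = 4.435616
  V(2,+2) = exp(-r*dt) * [p_u*12.262465 + p_m*8.104799 + p_d*4.400453] = 8.139961
  V(1,-1) = exp(-r*dt) * [p_u*1.448365 + p_m*0.178989 + p_d*0.000000] = 0.354838
  V(1,+0) = exp(-r*dt) * [p_u*4.435616 + p_m*1.448365 + p_d*0.178989] = 1.716472
  V(1,+1) = exp(-r*dt) * [p_u*8.139961 + p_m*4.435616 + p_d*1.448365] = 4.524026
  V(0,+0) = exp(-r*dt) * [p_u*4.524026 + p_m*1.716472 + p_d*0.354838] = 1.939276

Answer: Price = V(0,0) = 1.9393


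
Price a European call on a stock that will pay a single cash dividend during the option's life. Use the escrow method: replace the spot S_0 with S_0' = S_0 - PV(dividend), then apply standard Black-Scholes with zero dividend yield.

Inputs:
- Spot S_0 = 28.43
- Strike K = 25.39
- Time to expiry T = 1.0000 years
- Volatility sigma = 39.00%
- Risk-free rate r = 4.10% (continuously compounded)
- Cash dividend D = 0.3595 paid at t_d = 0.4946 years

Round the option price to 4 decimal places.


Answer: Price = 6.1688

Derivation:
PV(D) = D * exp(-r * t_d) = 0.3595 * 0.97992563 = 0.35228326
S_0' = S_0 - PV(D) = 28.4300 - 0.35228326 = 28.07771674
d1 = (ln(S_0'/K) + (r + sigma^2/2)*T) / (sigma*sqrt(T)) = 0.55813043
d2 = d1 - sigma*sqrt(T) = 0.16813043
exp(-rT) = 0.95982913
N(d1) = 0.71162234; N(d2) = 0.56675966
C = S_0' * N(d1) - K * exp(-rT) * N(d2) = 28.07771674 * 0.71162234 - 25.3900 * 0.95982913 * 0.56675966 = 6.1688


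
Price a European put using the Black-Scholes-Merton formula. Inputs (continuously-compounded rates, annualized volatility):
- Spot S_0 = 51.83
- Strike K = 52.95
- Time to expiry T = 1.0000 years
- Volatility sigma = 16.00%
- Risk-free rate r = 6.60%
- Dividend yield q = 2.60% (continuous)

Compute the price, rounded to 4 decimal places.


d1 = (ln(S/K) + (r - q + 0.5*sigma^2) * T) / (sigma * sqrt(T)) = 0.19638163
d2 = d1 - sigma * sqrt(T) = 0.03638163
exp(-rT) = 0.93613086; exp(-qT) = 0.97433509
P = K * exp(-rT) * N(-d2) - S_0 * exp(-qT) * N(-d1)
N(-d1) = 0.42215574; N(-d2) = 0.48548903
P = 52.9500 * 0.93613086 * 0.48548903 - 51.8300 * 0.97433509 * 0.42215574 = 2.7460

Answer: Price = 2.7460


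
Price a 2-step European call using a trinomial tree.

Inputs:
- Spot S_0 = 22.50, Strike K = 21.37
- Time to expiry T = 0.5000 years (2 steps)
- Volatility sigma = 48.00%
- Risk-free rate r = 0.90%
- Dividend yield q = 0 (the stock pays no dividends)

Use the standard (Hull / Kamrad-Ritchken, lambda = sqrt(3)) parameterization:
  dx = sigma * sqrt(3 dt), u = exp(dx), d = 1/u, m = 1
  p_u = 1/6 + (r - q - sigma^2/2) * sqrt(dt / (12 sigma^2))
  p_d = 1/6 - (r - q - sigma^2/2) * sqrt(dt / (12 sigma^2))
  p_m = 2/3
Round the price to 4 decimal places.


Answer: Price = V(0,0) = 3.3838

Derivation:
dt = T/N = 0.250000; dx = sigma*sqrt(3*dt) = 0.415692
u = exp(dx) = 1.515419; d = 1/u = 0.659883
p_u = 0.134732, p_m = 0.666667, p_d = 0.198601
Discount per step: exp(-r*dt) = 0.997753
Stock lattice S(k, j) with j the centered position index:
  k=0: S(0,+0) = 22.5000
  k=1: S(1,-1) = 14.8474; S(1,+0) = 22.5000; S(1,+1) = 34.0969
  k=2: S(2,-2) = 9.7975; S(2,-1) = 14.8474; S(2,+0) = 22.5000; S(2,+1) = 34.0969; S(2,+2) = 51.6712
Terminal payoffs V(N, j) = max(S_T - K, 0):
  V(2,-2) = 0.000000; V(2,-1) = 0.000000; V(2,+0) = 1.130000; V(2,+1) = 12.726935; V(2,+2) = 30.301155
Backward induction: V(k, j) = exp(-r*dt) * [p_u * V(k+1, j+1) + p_m * V(k+1, j) + p_d * V(k+1, j-1)]
  V(1,-1) = exp(-r*dt) * [p_u*1.130000 + p_m*0.000000 + p_d*0.000000] = 0.151905
  V(1,+0) = exp(-r*dt) * [p_u*12.726935 + p_m*1.130000 + p_d*0.000000] = 2.462512
  V(1,+1) = exp(-r*dt) * [p_u*30.301155 + p_m*12.726935 + p_d*1.130000] = 12.762829
  V(0,+0) = exp(-r*dt) * [p_u*12.762829 + p_m*2.462512 + p_d*0.151905] = 3.383782


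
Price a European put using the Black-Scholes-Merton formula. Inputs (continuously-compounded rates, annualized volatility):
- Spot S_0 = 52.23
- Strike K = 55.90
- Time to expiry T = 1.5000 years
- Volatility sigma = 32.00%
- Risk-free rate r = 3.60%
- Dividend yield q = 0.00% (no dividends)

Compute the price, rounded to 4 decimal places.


Answer: Price = 8.5420

Derivation:
d1 = (ln(S/K) + (r - q + 0.5*sigma^2) * T) / (sigma * sqrt(T)) = 0.16047389
d2 = d1 - sigma * sqrt(T) = -0.23144447
exp(-rT) = 0.94743211; exp(-qT) = 1.00000000
P = K * exp(-rT) * N(-d2) - S_0 * exp(-qT) * N(-d1)
N(-d1) = 0.43625390; N(-d2) = 0.59151524
P = 55.9000 * 0.94743211 * 0.59151524 - 52.2300 * 1.00000000 * 0.43625390 = 8.5420


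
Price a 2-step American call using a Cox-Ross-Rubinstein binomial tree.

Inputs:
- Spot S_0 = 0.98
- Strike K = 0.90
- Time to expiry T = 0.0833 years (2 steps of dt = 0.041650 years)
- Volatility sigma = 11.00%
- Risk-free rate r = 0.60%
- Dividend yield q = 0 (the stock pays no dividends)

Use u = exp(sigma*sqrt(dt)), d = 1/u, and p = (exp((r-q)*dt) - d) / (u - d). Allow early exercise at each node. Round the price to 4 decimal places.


dt = T/N = 0.041650
u = exp(sigma*sqrt(dt)) = 1.022703; d = 1/u = 0.977801
p = (exp((r-q)*dt) - d) / (u - d) = 0.499954
Discount per step: exp(-r*dt) = 0.999750
Stock lattice S(k, i) with i counting down-moves:
  k=0: S(0,0) = 0.9800
  k=1: S(1,0) = 1.0022; S(1,1) = 0.9582
  k=2: S(2,0) = 1.0250; S(2,1) = 0.9800; S(2,2) = 0.9370
Terminal payoffs V(N, i) = max(S_T - K, 0):
  V(2,0) = 0.125003; V(2,1) = 0.080000; V(2,2) = 0.036973
Backward induction: V(k, i) = exp(-r*dt) * [p * V(k+1, i) + (1-p) * V(k+1, i+1)]; then take max(V_cont, immediate exercise) for American.
  V(1,0) = exp(-r*dt) * [p*0.125003 + (1-p)*0.080000] = 0.102474; exercise = 0.102249; V(1,0) = max -> 0.102474
  V(1,1) = exp(-r*dt) * [p*0.080000 + (1-p)*0.036973] = 0.058470; exercise = 0.058245; V(1,1) = max -> 0.058470
  V(0,0) = exp(-r*dt) * [p*0.102474 + (1-p)*0.058470] = 0.080450; exercise = 0.080000; V(0,0) = max -> 0.080450

Answer: Price = V(0,0) = 0.0804


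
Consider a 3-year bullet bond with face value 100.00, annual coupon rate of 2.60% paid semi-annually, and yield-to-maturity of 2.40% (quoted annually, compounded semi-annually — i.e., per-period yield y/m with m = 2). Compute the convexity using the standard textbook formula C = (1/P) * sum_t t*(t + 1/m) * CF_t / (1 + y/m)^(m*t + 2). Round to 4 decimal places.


Coupon per period c = face * coupon_rate / m = 1.300000
Periods per year m = 2; per-period yield y/m = 0.012000
Number of cashflows N = 6
Cashflows (t years, CF_t, discount factor 1/(1+y/m)^(m*t), PV):
  t = 0.5000: CF_t = 1.300000, DF = 0.988142, PV = 1.284585
  t = 1.0000: CF_t = 1.300000, DF = 0.976425, PV = 1.269353
  t = 1.5000: CF_t = 1.300000, DF = 0.964847, PV = 1.254301
  t = 2.0000: CF_t = 1.300000, DF = 0.953406, PV = 1.239428
  t = 2.5000: CF_t = 1.300000, DF = 0.942101, PV = 1.224731
  t = 3.0000: CF_t = 101.300000, DF = 0.930930, PV = 94.303187
Price P = sum_t PV_t = 100.575585
Convexity numerator sum_t t*(t + 1/m) * CF_t / (1+y/m)^(m*t + 2):
  t = 0.5000: term = 0.627151
  t = 1.0000: term = 1.859142
  t = 1.5000: term = 3.674194
  t = 2.0000: term = 6.051044
  t = 2.5000: term = 8.968938
  t = 3.0000: term = 966.840077
Convexity = (1/P) * sum = 988.020545 / 100.575585 = 9.823662

Answer: Convexity = 9.8237


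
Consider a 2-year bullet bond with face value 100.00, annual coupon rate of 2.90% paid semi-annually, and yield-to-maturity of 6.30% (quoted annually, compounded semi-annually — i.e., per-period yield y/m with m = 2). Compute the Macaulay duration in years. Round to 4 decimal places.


Coupon per period c = face * coupon_rate / m = 1.450000
Periods per year m = 2; per-period yield y/m = 0.031500
Number of cashflows N = 4
Cashflows (t years, CF_t, discount factor 1/(1+y/m)^(m*t), PV):
  t = 0.5000: CF_t = 1.450000, DF = 0.969462, PV = 1.405720
  t = 1.0000: CF_t = 1.450000, DF = 0.939856, PV = 1.362792
  t = 1.5000: CF_t = 1.450000, DF = 0.911155, PV = 1.321175
  t = 2.0000: CF_t = 101.450000, DF = 0.883330, PV = 89.613847
Price P = sum_t PV_t = 93.703534
Macaulay numerator sum_t t * PV_t:
  t * PV_t at t = 0.5000: 0.702860
  t * PV_t at t = 1.0000: 1.362792
  t * PV_t at t = 1.5000: 1.981762
  t * PV_t at t = 2.0000: 179.227694
Macaulay duration D = (sum_t t * PV_t) / P = 183.275108 / 93.703534 = 1.955904

Answer: Macaulay duration = 1.9559 years


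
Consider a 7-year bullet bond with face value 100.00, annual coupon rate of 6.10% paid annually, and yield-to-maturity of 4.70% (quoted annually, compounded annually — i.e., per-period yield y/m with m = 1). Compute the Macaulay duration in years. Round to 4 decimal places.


Coupon per period c = face * coupon_rate / m = 6.100000
Periods per year m = 1; per-period yield y/m = 0.047000
Number of cashflows N = 7
Cashflows (t years, CF_t, discount factor 1/(1+y/m)^(m*t), PV):
  t = 1.0000: CF_t = 6.100000, DF = 0.955110, PV = 5.826170
  t = 2.0000: CF_t = 6.100000, DF = 0.912235, PV = 5.564632
  t = 3.0000: CF_t = 6.100000, DF = 0.871284, PV = 5.314835
  t = 4.0000: CF_t = 6.100000, DF = 0.832172, PV = 5.076251
  t = 5.0000: CF_t = 6.100000, DF = 0.794816, PV = 4.848377
  t = 6.0000: CF_t = 6.100000, DF = 0.759137, PV = 4.630733
  t = 7.0000: CF_t = 106.100000, DF = 0.725059, PV = 76.928739
Price P = sum_t PV_t = 108.189738
Macaulay numerator sum_t t * PV_t:
  t * PV_t at t = 1.0000: 5.826170
  t * PV_t at t = 2.0000: 11.129265
  t * PV_t at t = 3.0000: 15.944505
  t * PV_t at t = 4.0000: 20.305005
  t * PV_t at t = 5.0000: 24.241887
  t * PV_t at t = 6.0000: 27.784398
  t * PV_t at t = 7.0000: 538.501171
Macaulay duration D = (sum_t t * PV_t) / P = 643.732402 / 108.189738 = 5.950032

Answer: Macaulay duration = 5.9500 years


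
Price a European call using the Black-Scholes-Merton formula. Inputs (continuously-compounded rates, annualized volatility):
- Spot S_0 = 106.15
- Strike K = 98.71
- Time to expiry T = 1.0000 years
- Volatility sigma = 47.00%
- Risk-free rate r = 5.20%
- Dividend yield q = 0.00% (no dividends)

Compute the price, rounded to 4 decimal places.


d1 = (ln(S/K) + (r - q + 0.5*sigma^2) * T) / (sigma * sqrt(T)) = 0.50024879
d2 = d1 - sigma * sqrt(T) = 0.03024879
exp(-rT) = 0.94932887; exp(-qT) = 1.00000000
C = S_0 * exp(-qT) * N(d1) - K * exp(-rT) * N(d2)
N(d1) = 0.69155004; N(d2) = 0.51206568
C = 106.1500 * 1.00000000 * 0.69155004 - 98.7100 * 0.94932887 * 0.51206568 = 25.4233

Answer: Price = 25.4233


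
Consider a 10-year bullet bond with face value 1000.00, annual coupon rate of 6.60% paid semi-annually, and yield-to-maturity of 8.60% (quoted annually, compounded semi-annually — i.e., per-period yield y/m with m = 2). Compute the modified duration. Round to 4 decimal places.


Answer: Modified duration = 6.9611

Derivation:
Coupon per period c = face * coupon_rate / m = 33.000000
Periods per year m = 2; per-period yield y/m = 0.043000
Number of cashflows N = 20
Cashflows (t years, CF_t, discount factor 1/(1+y/m)^(m*t), PV):
  t = 0.5000: CF_t = 33.000000, DF = 0.958773, PV = 31.639501
  t = 1.0000: CF_t = 33.000000, DF = 0.919245, PV = 30.335092
  t = 1.5000: CF_t = 33.000000, DF = 0.881347, PV = 29.084461
  t = 2.0000: CF_t = 33.000000, DF = 0.845012, PV = 27.885389
  t = 2.5000: CF_t = 33.000000, DF = 0.810174, PV = 26.735752
  t = 3.0000: CF_t = 33.000000, DF = 0.776773, PV = 25.633511
  t = 3.5000: CF_t = 33.000000, DF = 0.744749, PV = 24.576712
  t = 4.0000: CF_t = 33.000000, DF = 0.714045, PV = 23.563482
  t = 4.5000: CF_t = 33.000000, DF = 0.684607, PV = 22.592025
  t = 5.0000: CF_t = 33.000000, DF = 0.656382, PV = 21.660619
  t = 5.5000: CF_t = 33.000000, DF = 0.629322, PV = 20.767611
  t = 6.0000: CF_t = 33.000000, DF = 0.603376, PV = 19.911420
  t = 6.5000: CF_t = 33.000000, DF = 0.578501, PV = 19.090528
  t = 7.0000: CF_t = 33.000000, DF = 0.554651, PV = 18.303478
  t = 7.5000: CF_t = 33.000000, DF = 0.531784, PV = 17.548876
  t = 8.0000: CF_t = 33.000000, DF = 0.509860, PV = 16.825385
  t = 8.5000: CF_t = 33.000000, DF = 0.488840, PV = 16.131721
  t = 9.0000: CF_t = 33.000000, DF = 0.468687, PV = 15.466655
  t = 9.5000: CF_t = 33.000000, DF = 0.449364, PV = 14.829007
  t = 10.0000: CF_t = 1033.000000, DF = 0.430838, PV = 445.055480
Price P = sum_t PV_t = 867.636705
First compute Macaulay numerator sum_t t * PV_t:
  t * PV_t at t = 0.5000: 15.819751
  t * PV_t at t = 1.0000: 30.335092
  t * PV_t at t = 1.5000: 43.626691
  t * PV_t at t = 2.0000: 55.770778
  t * PV_t at t = 2.5000: 66.839379
  t * PV_t at t = 3.0000: 76.900532
  t * PV_t at t = 3.5000: 86.018492
  t * PV_t at t = 4.0000: 94.253929
  t * PV_t at t = 4.5000: 101.664113
  t * PV_t at t = 5.0000: 108.303093
  t * PV_t at t = 5.5000: 114.221862
  t * PV_t at t = 6.0000: 119.468522
  t * PV_t at t = 6.5000: 124.088429
  t * PV_t at t = 7.0000: 128.124346
  t * PV_t at t = 7.5000: 131.616572
  t * PV_t at t = 8.0000: 134.603078
  t * PV_t at t = 8.5000: 137.119627
  t * PV_t at t = 9.0000: 139.199892
  t * PV_t at t = 9.5000: 140.875570
  t * PV_t at t = 10.0000: 4450.554801
Macaulay duration D = 6299.404550 / 867.636705 = 7.260417
Modified duration = D / (1 + y/m) = 7.260417 / (1 + 0.043000) = 6.961090


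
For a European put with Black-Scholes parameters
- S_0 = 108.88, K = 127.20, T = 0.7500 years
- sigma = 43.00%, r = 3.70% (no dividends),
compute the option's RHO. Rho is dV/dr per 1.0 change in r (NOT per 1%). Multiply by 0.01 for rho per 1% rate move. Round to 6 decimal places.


d1 = -0.1568963926; d2 = -0.5292873163
phi(d1) = 0.3940620983; exp(-qT) = 1.0000000000; exp(-rT) = 0.9726314943
N(-d2) = 0.7016969235
Rho = -K*T*exp(-rT)*N(-d2) = -127.2000 * 0.7500 * 0.9726314943 * 0.7016969235 = -65.109787

Answer: Rho = -65.109787


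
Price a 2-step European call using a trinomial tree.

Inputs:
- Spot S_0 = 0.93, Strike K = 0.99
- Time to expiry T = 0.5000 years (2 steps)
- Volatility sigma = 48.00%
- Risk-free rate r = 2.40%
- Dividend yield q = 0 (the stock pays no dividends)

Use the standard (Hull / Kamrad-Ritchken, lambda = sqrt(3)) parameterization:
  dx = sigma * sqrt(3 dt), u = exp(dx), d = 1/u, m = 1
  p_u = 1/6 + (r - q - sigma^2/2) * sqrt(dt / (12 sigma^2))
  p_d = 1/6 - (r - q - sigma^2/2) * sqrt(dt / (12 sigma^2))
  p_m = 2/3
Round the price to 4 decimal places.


Answer: Price = V(0,0) = 0.0989

Derivation:
dt = T/N = 0.250000; dx = sigma*sqrt(3*dt) = 0.415692
u = exp(dx) = 1.515419; d = 1/u = 0.659883
p_u = 0.139243, p_m = 0.666667, p_d = 0.194091
Discount per step: exp(-r*dt) = 0.994018
Stock lattice S(k, j) with j the centered position index:
  k=0: S(0,+0) = 0.9300
  k=1: S(1,-1) = 0.6137; S(1,+0) = 0.9300; S(1,+1) = 1.4093
  k=2: S(2,-2) = 0.4050; S(2,-1) = 0.6137; S(2,+0) = 0.9300; S(2,+1) = 1.4093; S(2,+2) = 2.1357
Terminal payoffs V(N, j) = max(S_T - K, 0):
  V(2,-2) = 0.000000; V(2,-1) = 0.000000; V(2,+0) = 0.000000; V(2,+1) = 0.419340; V(2,+2) = 1.145741
Backward induction: V(k, j) = exp(-r*dt) * [p_u * V(k+1, j+1) + p_m * V(k+1, j) + p_d * V(k+1, j-1)]
  V(1,-1) = exp(-r*dt) * [p_u*0.000000 + p_m*0.000000 + p_d*0.000000] = 0.000000
  V(1,+0) = exp(-r*dt) * [p_u*0.419340 + p_m*0.000000 + p_d*0.000000] = 0.058041
  V(1,+1) = exp(-r*dt) * [p_u*1.145741 + p_m*0.419340 + p_d*0.000000] = 0.436469
  V(0,+0) = exp(-r*dt) * [p_u*0.436469 + p_m*0.058041 + p_d*0.000000] = 0.098874


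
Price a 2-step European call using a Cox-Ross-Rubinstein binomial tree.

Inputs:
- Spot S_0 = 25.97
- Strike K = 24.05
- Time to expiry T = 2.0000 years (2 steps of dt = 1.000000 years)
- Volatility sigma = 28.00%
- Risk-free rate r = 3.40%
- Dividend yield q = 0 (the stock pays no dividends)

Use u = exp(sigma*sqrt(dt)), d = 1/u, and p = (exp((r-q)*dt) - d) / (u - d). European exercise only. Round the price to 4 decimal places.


dt = T/N = 1.000000
u = exp(sigma*sqrt(dt)) = 1.323130; d = 1/u = 0.755784
p = (exp((r-q)*dt) - d) / (u - d) = 0.491412
Discount per step: exp(-r*dt) = 0.966572
Stock lattice S(k, i) with i counting down-moves:
  k=0: S(0,0) = 25.9700
  k=1: S(1,0) = 34.3617; S(1,1) = 19.6277
  k=2: S(2,0) = 45.4650; S(2,1) = 25.9700; S(2,2) = 14.8343
Terminal payoffs V(N, i) = max(S_T - K, 0):
  V(2,0) = 21.414965; V(2,1) = 1.920000; V(2,2) = 0.000000
Backward induction: V(k, i) = exp(-r*dt) * [p * V(k+1, i) + (1-p) * V(k+1, i+1)].
  V(1,0) = exp(-r*dt) * [p*21.414965 + (1-p)*1.920000] = 11.115637
  V(1,1) = exp(-r*dt) * [p*1.920000 + (1-p)*0.000000] = 0.911972
  V(0,0) = exp(-r*dt) * [p*11.115637 + (1-p)*0.911972] = 5.728075

Answer: Price = V(0,0) = 5.7281


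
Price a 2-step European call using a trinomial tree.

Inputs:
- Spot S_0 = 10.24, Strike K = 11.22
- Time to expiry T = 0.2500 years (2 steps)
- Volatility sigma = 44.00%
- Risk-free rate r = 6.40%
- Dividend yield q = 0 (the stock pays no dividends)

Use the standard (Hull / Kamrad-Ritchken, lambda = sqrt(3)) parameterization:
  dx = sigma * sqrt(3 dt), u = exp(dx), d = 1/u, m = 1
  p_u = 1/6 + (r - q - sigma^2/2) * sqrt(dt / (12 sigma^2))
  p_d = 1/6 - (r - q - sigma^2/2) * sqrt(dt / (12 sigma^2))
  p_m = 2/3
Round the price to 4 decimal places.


Answer: Price = V(0,0) = 0.6140

Derivation:
dt = T/N = 0.125000; dx = sigma*sqrt(3*dt) = 0.269444
u = exp(dx) = 1.309236; d = 1/u = 0.763804
p_u = 0.159058, p_m = 0.666667, p_d = 0.174275
Discount per step: exp(-r*dt) = 0.992032
Stock lattice S(k, j) with j the centered position index:
  k=0: S(0,+0) = 10.2400
  k=1: S(1,-1) = 7.8214; S(1,+0) = 10.2400; S(1,+1) = 13.4066
  k=2: S(2,-2) = 5.9740; S(2,-1) = 7.8214; S(2,+0) = 10.2400; S(2,+1) = 13.4066; S(2,+2) = 17.5524
Terminal payoffs V(N, j) = max(S_T - K, 0):
  V(2,-2) = 0.000000; V(2,-1) = 0.000000; V(2,+0) = 0.000000; V(2,+1) = 2.186578; V(2,+2) = 6.332377
Backward induction: V(k, j) = exp(-r*dt) * [p_u * V(k+1, j+1) + p_m * V(k+1, j) + p_d * V(k+1, j-1)]
  V(1,-1) = exp(-r*dt) * [p_u*0.000000 + p_m*0.000000 + p_d*0.000000] = 0.000000
  V(1,+0) = exp(-r*dt) * [p_u*2.186578 + p_m*0.000000 + p_d*0.000000] = 0.345022
  V(1,+1) = exp(-r*dt) * [p_u*6.332377 + p_m*2.186578 + p_d*0.000000] = 2.445296
  V(0,+0) = exp(-r*dt) * [p_u*2.445296 + p_m*0.345022 + p_d*0.000000] = 0.614028
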